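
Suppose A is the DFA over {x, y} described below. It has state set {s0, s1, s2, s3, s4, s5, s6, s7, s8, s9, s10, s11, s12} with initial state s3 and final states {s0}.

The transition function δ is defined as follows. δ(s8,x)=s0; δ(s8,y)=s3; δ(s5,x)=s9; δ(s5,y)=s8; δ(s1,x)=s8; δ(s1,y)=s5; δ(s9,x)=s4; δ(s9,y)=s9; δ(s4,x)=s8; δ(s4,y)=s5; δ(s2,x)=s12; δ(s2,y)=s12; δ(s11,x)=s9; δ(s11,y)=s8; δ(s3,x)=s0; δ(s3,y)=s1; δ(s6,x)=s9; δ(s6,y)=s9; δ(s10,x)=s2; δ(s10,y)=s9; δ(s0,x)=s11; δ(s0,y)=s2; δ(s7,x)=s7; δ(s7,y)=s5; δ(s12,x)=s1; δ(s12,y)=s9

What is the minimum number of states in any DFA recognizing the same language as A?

States {s6,s7,s10} cannot be reached from the start state, so discard them.
P0 = {s0} | {s1,s2,s3,s4,s5,s8,s9,s11,s12}.
Split {s1,s2,s3,s4,s5,s8,s9,s11,s12} by δ(·,x) → {s1,s2,s4,s5,s9,s11,s12} and {s3,s8}.
Split {s1,s2,s4,s5,s9,s11,s12} by δ(·,x) → {s2,s5,s9,s11,s12} and {s1,s4}.
Split {s2,s5,s9,s11,s12} by δ(·,x) → {s2,s5,s11} and {s9,s12}.
On input y, block {s2,s5,s11} splits into {s5,s11} and {s2}.
Refine {s3,s8} on symbol y: members go to different blocks, giving {s3} and {s8}.
The partition is now stable with 7 blocks: {s0} | {s5,s11} | {s3} | {s1,s4} | {s9,s12} | {s2} | {s8}.

7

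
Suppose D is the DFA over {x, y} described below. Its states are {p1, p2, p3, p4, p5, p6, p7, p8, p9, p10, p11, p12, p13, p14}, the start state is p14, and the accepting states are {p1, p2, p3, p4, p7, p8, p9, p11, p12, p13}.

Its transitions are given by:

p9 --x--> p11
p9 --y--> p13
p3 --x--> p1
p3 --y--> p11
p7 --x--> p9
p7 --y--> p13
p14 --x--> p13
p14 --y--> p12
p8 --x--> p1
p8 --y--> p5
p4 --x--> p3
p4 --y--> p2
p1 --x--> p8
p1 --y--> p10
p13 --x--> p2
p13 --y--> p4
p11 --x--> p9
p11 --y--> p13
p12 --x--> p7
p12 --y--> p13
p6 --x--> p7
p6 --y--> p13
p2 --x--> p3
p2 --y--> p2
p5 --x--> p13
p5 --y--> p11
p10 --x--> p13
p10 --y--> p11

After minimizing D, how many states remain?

Reachable states from the start: {p1,p2,p3,p4,p5,p7,p8,p9,p10,p11,p12,p13,p14}. Unreachable: {p6} — drop them.
Start with accepting vs non-accepting: {p1,p2,p3,p4,p7,p8,p9,p11,p12,p13} | {p5,p10,p14}.
Refine {p1,p2,p3,p4,p7,p8,p9,p11,p12,p13} on symbol y: members go to different blocks, giving {p2,p3,p4,p7,p9,p11,p12,p13} and {p1,p8}.
Split {p2,p3,p4,p7,p9,p11,p12,p13} by δ(·,x) → {p2,p4,p7,p9,p11,p12,p13} and {p3}.
On input x, block {p2,p4,p7,p9,p11,p12,p13} splits into {p7,p9,p11,p12,p13} and {p2,p4}.
Split {p7,p9,p11,p12,p13} by δ(·,x) → {p7,p9,p11,p12} and {p13}.
The partition is now stable with 6 blocks: {p7,p9,p11,p12} | {p5,p10,p14} | {p1,p8} | {p3} | {p2,p4} | {p13}.

6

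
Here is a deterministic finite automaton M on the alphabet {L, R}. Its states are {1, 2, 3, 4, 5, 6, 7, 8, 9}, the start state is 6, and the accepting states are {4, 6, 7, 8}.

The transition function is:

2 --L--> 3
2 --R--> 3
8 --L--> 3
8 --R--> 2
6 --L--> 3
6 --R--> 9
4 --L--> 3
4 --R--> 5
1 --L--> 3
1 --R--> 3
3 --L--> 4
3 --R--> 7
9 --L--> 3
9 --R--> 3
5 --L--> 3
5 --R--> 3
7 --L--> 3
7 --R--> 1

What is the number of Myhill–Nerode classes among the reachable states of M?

3

First remove the unreachable states {2,8}; 7 states remain.
Start with accepting vs non-accepting: {4,6,7} | {1,3,5,9}.
Refine {1,3,5,9} on symbol L: members go to different blocks, giving {1,5,9} and {3}.
The partition is now stable with 3 blocks: {4,6,7} | {1,5,9} | {3}.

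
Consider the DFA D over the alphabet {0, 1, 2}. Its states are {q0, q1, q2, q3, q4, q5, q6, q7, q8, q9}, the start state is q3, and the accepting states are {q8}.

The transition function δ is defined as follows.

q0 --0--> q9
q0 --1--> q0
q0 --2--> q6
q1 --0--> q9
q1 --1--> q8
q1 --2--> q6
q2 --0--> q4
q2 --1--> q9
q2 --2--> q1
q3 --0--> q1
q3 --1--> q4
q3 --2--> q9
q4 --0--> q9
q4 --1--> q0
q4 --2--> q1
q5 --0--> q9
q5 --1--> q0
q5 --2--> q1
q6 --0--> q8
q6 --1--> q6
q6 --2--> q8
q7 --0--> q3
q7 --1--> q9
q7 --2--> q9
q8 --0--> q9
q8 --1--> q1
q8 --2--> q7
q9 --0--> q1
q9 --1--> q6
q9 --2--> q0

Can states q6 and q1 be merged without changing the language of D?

First remove the unreachable states {q2,q5}; 8 states remain.
P0 = {q8} | {q0,q1,q3,q4,q6,q7,q9}.
Refine {q0,q1,q3,q4,q6,q7,q9} on symbol 0: members go to different blocks, giving {q0,q1,q3,q4,q7,q9} and {q6}.
Refine {q0,q1,q3,q4,q7,q9} on symbol 1: members go to different blocks, giving {q0,q3,q4,q7} and {q1} and {q9}.
Refine {q0,q3,q4,q7} on symbol 0: members go to different blocks, giving {q0,q4} and {q3} and {q7}.
On input 2, block {q0,q4} splits into {q0} and {q4}.
No further refinement is possible. Final partition (8 blocks): {q8} | {q0} | {q6} | {q1} | {q9} | {q3} | {q7} | {q4}.
q6 and q1 end up in different blocks, so they are distinguishable. For instance, the string '0' is accepted from only q6.

No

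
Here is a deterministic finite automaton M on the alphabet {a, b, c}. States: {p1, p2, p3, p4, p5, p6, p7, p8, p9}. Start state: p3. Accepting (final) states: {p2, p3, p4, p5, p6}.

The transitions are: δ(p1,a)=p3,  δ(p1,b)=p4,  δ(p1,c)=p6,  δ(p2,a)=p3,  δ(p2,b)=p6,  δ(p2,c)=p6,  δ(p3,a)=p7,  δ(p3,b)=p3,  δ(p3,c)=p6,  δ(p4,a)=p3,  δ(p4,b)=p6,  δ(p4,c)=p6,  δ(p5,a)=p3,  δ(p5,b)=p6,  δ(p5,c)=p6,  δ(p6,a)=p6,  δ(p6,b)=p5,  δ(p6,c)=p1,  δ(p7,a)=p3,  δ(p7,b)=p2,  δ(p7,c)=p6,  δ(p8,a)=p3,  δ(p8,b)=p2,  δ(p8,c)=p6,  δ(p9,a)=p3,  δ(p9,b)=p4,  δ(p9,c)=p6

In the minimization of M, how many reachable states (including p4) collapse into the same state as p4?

First remove the unreachable states {p8,p9}; 7 states remain.
P0 = {p2,p3,p4,p5,p6} | {p1,p7}.
Split {p2,p3,p4,p5,p6} by δ(·,a) → {p2,p4,p5,p6} and {p3}.
Refine {p2,p4,p5,p6} on symbol a: members go to different blocks, giving {p2,p4,p5} and {p6}.
The partition is now stable with 4 blocks: {p2,p4,p5} | {p1,p7} | {p3} | {p6}.
State p4 belongs to the block {p2,p4,p5}, which has 3 states.

3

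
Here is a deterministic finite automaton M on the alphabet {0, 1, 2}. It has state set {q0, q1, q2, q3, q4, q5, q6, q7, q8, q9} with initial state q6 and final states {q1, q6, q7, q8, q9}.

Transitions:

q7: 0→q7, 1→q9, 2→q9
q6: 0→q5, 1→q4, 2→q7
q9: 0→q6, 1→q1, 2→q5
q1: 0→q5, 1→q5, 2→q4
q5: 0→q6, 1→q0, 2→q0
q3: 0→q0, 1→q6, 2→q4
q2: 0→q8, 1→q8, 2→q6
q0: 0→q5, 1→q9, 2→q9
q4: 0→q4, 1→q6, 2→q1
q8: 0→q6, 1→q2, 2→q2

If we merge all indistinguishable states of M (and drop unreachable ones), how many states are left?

States {q2,q3,q8} cannot be reached from the start state, so discard them.
Start with accepting vs non-accepting: {q1,q6,q7,q9} | {q0,q4,q5}.
Refine {q1,q6,q7,q9} on symbol 0: members go to different blocks, giving {q1,q6} and {q7,q9}.
Refine {q1,q6} on symbol 2: members go to different blocks, giving {q1} and {q6}.
Refine {q0,q4,q5} on symbol 0: members go to different blocks, giving {q0,q4} and {q5}.
Split {q0,q4} by δ(·,0) → {q0} and {q4}.
On input 0, block {q7,q9} splits into {q7} and {q9}.
The partition is now stable with 7 blocks: {q1} | {q0} | {q7} | {q6} | {q5} | {q4} | {q9}.

7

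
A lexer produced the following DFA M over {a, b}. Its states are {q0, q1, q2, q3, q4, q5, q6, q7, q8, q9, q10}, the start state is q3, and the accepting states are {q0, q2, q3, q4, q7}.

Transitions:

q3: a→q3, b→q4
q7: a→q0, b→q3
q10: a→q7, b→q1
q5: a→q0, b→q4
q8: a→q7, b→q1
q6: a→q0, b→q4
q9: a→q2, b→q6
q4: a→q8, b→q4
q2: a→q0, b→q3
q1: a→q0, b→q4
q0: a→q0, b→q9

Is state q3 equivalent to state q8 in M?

No

Reachable states from the start: {q0,q1,q2,q3,q4,q6,q7,q8,q9}. Unreachable: {q5,q10} — drop them.
Initial partition by acceptance: {q0,q2,q3,q4,q7} | {q1,q6,q8,q9}.
On input a, block {q0,q2,q3,q4,q7} splits into {q0,q2,q3,q7} and {q4}.
On input b, block {q0,q2,q3,q7} splits into {q2,q7} and {q0} and {q3}.
Split {q1,q6,q8,q9} by δ(·,a) → {q1,q6} and {q8,q9}.
No further refinement is possible. Final partition (6 blocks): {q2,q7} | {q1,q6} | {q4} | {q0} | {q3} | {q8,q9}.
q3 and q8 end up in different blocks, so they are distinguishable. For instance, the string 'ε' is accepted from only q3.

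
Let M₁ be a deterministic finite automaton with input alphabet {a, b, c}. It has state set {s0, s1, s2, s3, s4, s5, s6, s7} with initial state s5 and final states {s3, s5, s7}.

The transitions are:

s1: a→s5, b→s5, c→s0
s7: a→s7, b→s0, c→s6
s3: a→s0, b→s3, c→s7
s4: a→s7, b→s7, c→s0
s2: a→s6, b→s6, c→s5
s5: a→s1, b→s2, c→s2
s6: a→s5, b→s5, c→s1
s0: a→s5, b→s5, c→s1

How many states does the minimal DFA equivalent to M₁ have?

First remove the unreachable states {s3,s4,s7}; 5 states remain.
P0 = {s5} | {s0,s1,s2,s6}.
On input a, block {s0,s1,s2,s6} splits into {s0,s1,s6} and {s2}.
Stable partition: {s5} | {s0,s1,s6} | {s2} — 3 equivalence classes.

3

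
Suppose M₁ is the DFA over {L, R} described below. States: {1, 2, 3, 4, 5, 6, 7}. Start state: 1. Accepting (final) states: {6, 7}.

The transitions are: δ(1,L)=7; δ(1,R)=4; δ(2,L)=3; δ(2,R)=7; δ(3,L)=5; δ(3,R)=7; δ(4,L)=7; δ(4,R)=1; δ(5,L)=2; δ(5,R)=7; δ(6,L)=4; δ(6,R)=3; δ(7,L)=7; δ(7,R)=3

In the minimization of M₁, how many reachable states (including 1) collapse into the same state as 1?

States {6} cannot be reached from the start state, so discard them.
Initial partition by acceptance: {7} | {1,2,3,4,5}.
On input L, block {1,2,3,4,5} splits into {2,3,5} and {1,4}.
Stable partition: {7} | {2,3,5} | {1,4} — 3 equivalence classes.
The equivalence class containing 1 is {1,4}, of size 2.

2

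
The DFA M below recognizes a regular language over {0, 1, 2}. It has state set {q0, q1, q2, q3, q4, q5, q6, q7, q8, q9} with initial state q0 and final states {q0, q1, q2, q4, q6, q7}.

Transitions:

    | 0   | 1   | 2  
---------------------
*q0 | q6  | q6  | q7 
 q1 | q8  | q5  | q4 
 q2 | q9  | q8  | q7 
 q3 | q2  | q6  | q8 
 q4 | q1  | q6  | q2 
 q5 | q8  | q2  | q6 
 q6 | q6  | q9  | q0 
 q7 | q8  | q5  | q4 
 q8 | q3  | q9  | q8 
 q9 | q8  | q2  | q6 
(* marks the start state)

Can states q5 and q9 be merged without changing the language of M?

Yes

All states are reachable from the start state.
Start with accepting vs non-accepting: {q0,q1,q2,q4,q6,q7} | {q3,q5,q8,q9}.
Refine {q0,q1,q2,q4,q6,q7} on symbol 0: members go to different blocks, giving {q0,q4,q6} and {q1,q2,q7}.
Split {q0,q4,q6} by δ(·,0) → {q0,q6} and {q4}.
Refine {q0,q6} on symbol 1: members go to different blocks, giving {q0} and {q6}.
Split {q3,q5,q8,q9} by δ(·,0) → {q5,q8,q9} and {q3}.
On input 0, block {q5,q8,q9} splits into {q5,q9} and {q8}.
Split {q1,q2,q7} by δ(·,0) → {q1,q7} and {q2}.
Stable partition: {q0} | {q5,q9} | {q1,q7} | {q4} | {q6} | {q3} | {q8} | {q2} — 8 equivalence classes.
q5 and q9 lie in the same block of the stable partition, so they are equivalent — no string distinguishes them.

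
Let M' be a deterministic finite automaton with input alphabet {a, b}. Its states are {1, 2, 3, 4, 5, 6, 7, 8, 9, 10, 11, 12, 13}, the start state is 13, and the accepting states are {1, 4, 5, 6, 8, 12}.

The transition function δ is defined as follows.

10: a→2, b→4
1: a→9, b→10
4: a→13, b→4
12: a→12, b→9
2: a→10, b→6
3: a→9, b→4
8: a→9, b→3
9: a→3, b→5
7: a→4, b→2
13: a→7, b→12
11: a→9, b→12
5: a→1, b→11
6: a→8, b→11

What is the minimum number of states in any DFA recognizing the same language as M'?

9

Start with accepting vs non-accepting: {1,4,5,6,8,12} | {2,3,7,9,10,11,13}.
On input a, block {1,4,5,6,8,12} splits into {1,4,8} and {5,6,12}.
Split {1,4,8} by δ(·,b) → {1,8} and {4}.
Refine {2,3,7,9,10,11,13} on symbol a: members go to different blocks, giving {2,3,9,10,11,13} and {7}.
Refine {2,3,9,10,11,13} on symbol a: members go to different blocks, giving {2,3,9,10,11} and {13}.
Refine {2,3,9,10,11} on symbol b: members go to different blocks, giving {2,9,11} and {3,10}.
On input a, block {2,9,11} splits into {2,9} and {11}.
Split {5,6,12} by δ(·,a) → {5,6} and {12}.
Stable partition: {1,8} | {2,9} | {5,6} | {4} | {7} | {13} | {3,10} | {11} | {12} — 9 equivalence classes.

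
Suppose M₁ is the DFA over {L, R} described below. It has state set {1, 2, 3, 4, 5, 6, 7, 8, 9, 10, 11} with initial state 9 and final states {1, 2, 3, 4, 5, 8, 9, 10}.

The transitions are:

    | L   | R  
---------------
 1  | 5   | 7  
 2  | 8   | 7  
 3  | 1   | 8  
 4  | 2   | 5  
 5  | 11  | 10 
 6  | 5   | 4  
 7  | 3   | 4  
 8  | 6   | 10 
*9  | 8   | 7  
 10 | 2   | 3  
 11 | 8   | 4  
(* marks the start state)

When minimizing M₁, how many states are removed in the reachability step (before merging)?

0

Exploring from 9, all states are eventually visited, so none are unreachable.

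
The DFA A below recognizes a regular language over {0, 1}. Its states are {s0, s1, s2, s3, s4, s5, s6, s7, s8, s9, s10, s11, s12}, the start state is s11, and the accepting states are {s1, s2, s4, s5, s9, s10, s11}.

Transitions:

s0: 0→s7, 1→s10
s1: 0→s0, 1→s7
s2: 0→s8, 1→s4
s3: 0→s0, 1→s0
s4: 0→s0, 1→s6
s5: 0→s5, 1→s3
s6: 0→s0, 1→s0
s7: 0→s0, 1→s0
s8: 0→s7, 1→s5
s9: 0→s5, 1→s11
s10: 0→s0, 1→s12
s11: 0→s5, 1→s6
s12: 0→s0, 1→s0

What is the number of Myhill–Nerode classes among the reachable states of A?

States {s1,s2,s4,s8,s9} cannot be reached from the start state, so discard them.
P0 = {s5,s10,s11} | {s0,s3,s6,s7,s12}.
Split {s5,s10,s11} by δ(·,0) → {s5,s11} and {s10}.
On input 1, block {s0,s3,s6,s7,s12} splits into {s3,s6,s7,s12} and {s0}.
No further refinement is possible. Final partition (4 blocks): {s5,s11} | {s3,s6,s7,s12} | {s10} | {s0}.

4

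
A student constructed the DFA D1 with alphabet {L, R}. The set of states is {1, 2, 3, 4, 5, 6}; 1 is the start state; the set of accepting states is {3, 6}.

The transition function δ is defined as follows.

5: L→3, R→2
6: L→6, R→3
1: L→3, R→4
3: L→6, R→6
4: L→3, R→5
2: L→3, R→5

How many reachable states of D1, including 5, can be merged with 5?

4

Every state is reachable, so we keep all 6.
Start with accepting vs non-accepting: {3,6} | {1,2,4,5}.
Stable partition: {3,6} | {1,2,4,5} — 2 equivalence classes.
The equivalence class containing 5 is {1,2,4,5}, of size 4.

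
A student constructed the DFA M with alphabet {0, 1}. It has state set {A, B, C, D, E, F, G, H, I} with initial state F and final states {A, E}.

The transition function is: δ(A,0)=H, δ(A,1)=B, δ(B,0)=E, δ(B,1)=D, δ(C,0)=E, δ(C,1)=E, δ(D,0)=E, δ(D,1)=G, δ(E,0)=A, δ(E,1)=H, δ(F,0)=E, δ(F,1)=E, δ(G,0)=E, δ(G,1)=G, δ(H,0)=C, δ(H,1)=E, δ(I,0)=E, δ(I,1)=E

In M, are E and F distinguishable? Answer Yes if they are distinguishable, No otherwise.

Yes

First remove the unreachable states {I}; 8 states remain.
Start with accepting vs non-accepting: {A,E} | {B,C,D,F,G,H}.
Split {A,E} by δ(·,0) → {A} and {E}.
Refine {B,C,D,F,G,H} on symbol 0: members go to different blocks, giving {B,C,D,F,G} and {H}.
Refine {B,C,D,F,G} on symbol 1: members go to different blocks, giving {B,D,G} and {C,F}.
No further refinement is possible. Final partition (5 blocks): {A} | {B,D,G} | {E} | {H} | {C,F}.
E and F end up in different blocks, so they are distinguishable. For instance, the string 'ε' is accepted from only E.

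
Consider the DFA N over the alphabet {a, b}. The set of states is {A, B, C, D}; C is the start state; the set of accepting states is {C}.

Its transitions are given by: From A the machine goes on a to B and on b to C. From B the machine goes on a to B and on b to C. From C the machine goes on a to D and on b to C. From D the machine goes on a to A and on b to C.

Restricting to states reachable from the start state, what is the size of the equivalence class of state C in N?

1

Every state is reachable, so we keep all 4.
P0 = {C} | {A,B,D}.
No further refinement is possible. Final partition (2 blocks): {C} | {A,B,D}.
State C belongs to the block {C}, which has 1 states.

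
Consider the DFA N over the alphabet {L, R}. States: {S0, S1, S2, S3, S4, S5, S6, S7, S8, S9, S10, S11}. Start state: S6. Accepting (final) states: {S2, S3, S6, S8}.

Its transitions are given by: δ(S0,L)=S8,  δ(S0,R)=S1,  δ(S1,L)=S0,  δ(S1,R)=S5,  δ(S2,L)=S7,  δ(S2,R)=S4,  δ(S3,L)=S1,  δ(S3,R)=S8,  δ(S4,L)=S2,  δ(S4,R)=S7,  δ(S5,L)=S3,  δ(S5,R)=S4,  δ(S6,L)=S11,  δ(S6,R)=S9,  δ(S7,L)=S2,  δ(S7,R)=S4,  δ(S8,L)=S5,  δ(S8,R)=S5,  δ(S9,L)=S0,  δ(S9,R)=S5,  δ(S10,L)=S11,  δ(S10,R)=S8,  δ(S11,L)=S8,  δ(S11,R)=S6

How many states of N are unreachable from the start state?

Starting at S6 and following transitions, the reachable set is {S0, S1, S2, S3, S4, S5, S6, S7, S8, S9, S11}. That leaves S10 unreachable — 1 in total.

1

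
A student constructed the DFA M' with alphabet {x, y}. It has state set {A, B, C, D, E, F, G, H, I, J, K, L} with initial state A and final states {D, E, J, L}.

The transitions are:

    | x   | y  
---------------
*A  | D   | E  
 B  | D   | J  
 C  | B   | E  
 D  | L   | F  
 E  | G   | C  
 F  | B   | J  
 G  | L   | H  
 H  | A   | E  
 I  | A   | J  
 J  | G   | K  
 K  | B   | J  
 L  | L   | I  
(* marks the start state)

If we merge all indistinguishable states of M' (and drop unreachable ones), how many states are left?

Every state is reachable, so we keep all 12.
Initial partition by acceptance: {D,E,J,L} | {A,B,C,F,G,H,I,K}.
On input x, block {D,E,J,L} splits into {D,L} and {E,J}.
Refine {A,B,C,F,G,H,I,K} on symbol x: members go to different blocks, giving {C,F,H,I,K} and {A,B,G}.
On input y, block {A,B,G} splits into {A,B} and {G}.
No further refinement is possible. Final partition (5 blocks): {D,L} | {C,F,H,I,K} | {E,J} | {A,B} | {G}.

5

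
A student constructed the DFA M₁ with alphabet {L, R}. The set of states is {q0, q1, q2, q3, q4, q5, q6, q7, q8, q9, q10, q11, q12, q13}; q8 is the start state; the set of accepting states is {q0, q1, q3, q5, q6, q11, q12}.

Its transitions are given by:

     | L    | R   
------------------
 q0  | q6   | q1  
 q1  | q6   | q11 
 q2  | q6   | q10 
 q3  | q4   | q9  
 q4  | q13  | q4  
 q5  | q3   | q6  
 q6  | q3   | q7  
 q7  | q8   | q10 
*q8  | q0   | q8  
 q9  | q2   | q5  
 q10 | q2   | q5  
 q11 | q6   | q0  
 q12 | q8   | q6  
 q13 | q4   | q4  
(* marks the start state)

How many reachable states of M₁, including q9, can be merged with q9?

2

First remove the unreachable states {q12}; 13 states remain.
Start with accepting vs non-accepting: {q0,q1,q3,q5,q6,q11} | {q2,q4,q7,q8,q9,q10,q13}.
Refine {q0,q1,q3,q5,q6,q11} on symbol L: members go to different blocks, giving {q0,q1,q5,q6,q11} and {q3}.
Refine {q0,q1,q5,q6,q11} on symbol L: members go to different blocks, giving {q0,q1,q11} and {q5,q6}.
On input L, block {q2,q4,q7,q8,q9,q10,q13} splits into {q4,q7,q9,q10,q13} and {q2} and {q8}.
Refine {q4,q7,q9,q10,q13} on symbol L: members go to different blocks, giving {q4,q13} and {q9,q10} and {q7}.
Refine {q5,q6} on symbol R: members go to different blocks, giving {q5} and {q6}.
No further refinement is possible. Final partition (9 blocks): {q0,q1,q11} | {q4,q13} | {q3} | {q5} | {q2} | {q8} | {q9,q10} | {q7} | {q6}.
State q9 belongs to the block {q9,q10}, which has 2 states.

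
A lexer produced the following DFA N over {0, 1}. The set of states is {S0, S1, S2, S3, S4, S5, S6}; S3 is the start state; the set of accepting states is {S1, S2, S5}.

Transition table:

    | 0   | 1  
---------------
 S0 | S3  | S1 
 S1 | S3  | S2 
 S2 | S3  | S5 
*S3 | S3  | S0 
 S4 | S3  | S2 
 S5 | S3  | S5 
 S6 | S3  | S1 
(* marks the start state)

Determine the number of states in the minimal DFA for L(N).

Reachable states from the start: {S0,S1,S2,S3,S5}. Unreachable: {S4,S6} — drop them.
P0 = {S1,S2,S5} | {S0,S3}.
Refine {S0,S3} on symbol 1: members go to different blocks, giving {S0} and {S3}.
Stable partition: {S1,S2,S5} | {S0} | {S3} — 3 equivalence classes.

3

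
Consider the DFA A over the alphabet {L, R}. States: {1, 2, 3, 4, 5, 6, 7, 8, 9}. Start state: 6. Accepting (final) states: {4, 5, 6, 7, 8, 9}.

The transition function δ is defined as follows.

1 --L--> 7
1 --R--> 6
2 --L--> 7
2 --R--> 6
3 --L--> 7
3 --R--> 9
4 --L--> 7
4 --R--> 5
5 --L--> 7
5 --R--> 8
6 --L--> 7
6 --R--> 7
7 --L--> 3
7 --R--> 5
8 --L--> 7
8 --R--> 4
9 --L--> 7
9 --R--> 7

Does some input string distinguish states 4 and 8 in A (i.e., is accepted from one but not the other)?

No

Reachable states from the start: {3,4,5,6,7,8,9}. Unreachable: {1,2} — drop them.
P0 = {4,5,6,7,8,9} | {3}.
Split {4,5,6,7,8,9} by δ(·,L) → {4,5,6,8,9} and {7}.
On input R, block {4,5,6,8,9} splits into {4,5,8} and {6,9}.
Stable partition: {4,5,8} | {3} | {7} | {6,9} — 4 equivalence classes.
4 and 8 lie in the same block of the stable partition, so they are equivalent — no string distinguishes them.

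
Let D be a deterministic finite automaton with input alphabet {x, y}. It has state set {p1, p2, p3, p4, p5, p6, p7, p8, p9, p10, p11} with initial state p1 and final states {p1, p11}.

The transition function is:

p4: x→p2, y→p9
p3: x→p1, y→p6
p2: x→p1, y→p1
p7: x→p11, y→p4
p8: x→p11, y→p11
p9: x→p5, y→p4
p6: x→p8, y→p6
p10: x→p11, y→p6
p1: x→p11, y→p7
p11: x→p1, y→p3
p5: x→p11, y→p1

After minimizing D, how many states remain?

4

States {p10} cannot be reached from the start state, so discard them.
P0 = {p1,p11} | {p2,p3,p4,p5,p6,p7,p8,p9}.
Split {p2,p3,p4,p5,p6,p7,p8,p9} by δ(·,x) → {p2,p3,p5,p7,p8} and {p4,p6,p9}.
On input y, block {p2,p3,p5,p7,p8} splits into {p2,p5,p8} and {p3,p7}.
Stable partition: {p1,p11} | {p2,p5,p8} | {p4,p6,p9} | {p3,p7} — 4 equivalence classes.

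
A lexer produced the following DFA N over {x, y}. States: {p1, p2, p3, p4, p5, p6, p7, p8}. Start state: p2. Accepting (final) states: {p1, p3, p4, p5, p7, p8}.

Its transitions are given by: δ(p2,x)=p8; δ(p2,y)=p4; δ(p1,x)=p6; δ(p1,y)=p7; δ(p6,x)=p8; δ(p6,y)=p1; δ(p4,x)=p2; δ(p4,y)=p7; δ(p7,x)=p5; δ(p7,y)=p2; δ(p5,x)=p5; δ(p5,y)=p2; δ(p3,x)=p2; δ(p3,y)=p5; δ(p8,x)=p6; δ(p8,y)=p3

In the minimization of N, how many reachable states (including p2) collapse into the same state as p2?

2

Every state is reachable, so we keep all 8.
Initial partition by acceptance: {p1,p3,p4,p5,p7,p8} | {p2,p6}.
Split {p1,p3,p4,p5,p7,p8} by δ(·,x) → {p1,p3,p4,p8} and {p5,p7}.
On input y, block {p1,p3,p4,p8} splits into {p1,p3,p4} and {p8}.
No further refinement is possible. Final partition (4 blocks): {p1,p3,p4} | {p2,p6} | {p5,p7} | {p8}.
The equivalence class containing p2 is {p2,p6}, of size 2.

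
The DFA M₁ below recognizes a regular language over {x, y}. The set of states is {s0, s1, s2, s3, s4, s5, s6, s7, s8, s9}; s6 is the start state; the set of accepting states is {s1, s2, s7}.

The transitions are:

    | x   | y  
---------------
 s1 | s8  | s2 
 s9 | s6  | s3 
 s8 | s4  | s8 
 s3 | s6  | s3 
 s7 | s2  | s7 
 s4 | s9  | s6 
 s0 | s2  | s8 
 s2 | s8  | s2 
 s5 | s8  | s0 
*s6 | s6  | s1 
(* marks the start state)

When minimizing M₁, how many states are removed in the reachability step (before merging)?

Starting at s6 and following transitions, the reachable set is {s1, s2, s3, s4, s6, s8, s9}. That leaves s0, s5, s7 unreachable — 3 in total.

3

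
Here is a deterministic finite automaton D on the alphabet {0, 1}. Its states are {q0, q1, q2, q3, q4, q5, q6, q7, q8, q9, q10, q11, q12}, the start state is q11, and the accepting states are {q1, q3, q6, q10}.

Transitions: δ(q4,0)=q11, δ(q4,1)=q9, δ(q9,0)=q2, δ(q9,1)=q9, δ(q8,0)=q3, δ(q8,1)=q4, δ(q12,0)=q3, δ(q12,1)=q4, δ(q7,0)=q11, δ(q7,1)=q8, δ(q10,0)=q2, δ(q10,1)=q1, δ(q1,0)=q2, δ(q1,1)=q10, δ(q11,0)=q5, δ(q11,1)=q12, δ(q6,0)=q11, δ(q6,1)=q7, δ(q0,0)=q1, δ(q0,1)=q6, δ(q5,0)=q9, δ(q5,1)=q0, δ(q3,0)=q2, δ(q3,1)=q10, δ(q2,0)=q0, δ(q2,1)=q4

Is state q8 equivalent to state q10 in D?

No

Every state is reachable, so we keep all 13.
Start with accepting vs non-accepting: {q1,q3,q6,q10} | {q0,q2,q4,q5,q7,q8,q9,q11,q12}.
Split {q1,q3,q6,q10} by δ(·,1) → {q1,q3,q10} and {q6}.
On input 0, block {q0,q2,q4,q5,q7,q8,q9,q11,q12} splits into {q2,q4,q5,q7,q9,q11} and {q0,q8,q12}.
Split {q2,q4,q5,q7,q9,q11} by δ(·,0) → {q4,q5,q7,q9,q11} and {q2}.
On input 0, block {q4,q5,q7,q9,q11} splits into {q4,q5,q7,q11} and {q9}.
On input 0, block {q4,q5,q7,q11} splits into {q4,q7,q11} and {q5}.
Refine {q4,q7,q11} on symbol 0: members go to different blocks, giving {q4,q7} and {q11}.
Refine {q4,q7} on symbol 1: members go to different blocks, giving {q4} and {q7}.
Split {q0,q8,q12} by δ(·,1) → {q8,q12} and {q0}.
The partition is now stable with 10 blocks: {q1,q3,q10} | {q4} | {q6} | {q8,q12} | {q2} | {q9} | {q5} | {q11} | {q7} | {q0}.
q8 and q10 end up in different blocks, so they are distinguishable. For instance, the string 'ε' is accepted from only q10.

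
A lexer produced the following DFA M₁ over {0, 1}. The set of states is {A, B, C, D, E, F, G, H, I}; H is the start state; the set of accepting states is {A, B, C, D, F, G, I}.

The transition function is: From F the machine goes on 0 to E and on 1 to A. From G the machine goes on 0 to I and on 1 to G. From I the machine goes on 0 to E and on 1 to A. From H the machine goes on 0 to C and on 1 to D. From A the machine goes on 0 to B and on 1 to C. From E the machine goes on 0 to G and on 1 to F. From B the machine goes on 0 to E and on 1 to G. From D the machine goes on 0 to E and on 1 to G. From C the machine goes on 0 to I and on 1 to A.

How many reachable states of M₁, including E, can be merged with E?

P0 = {A,B,C,D,F,G,I} | {E,H}.
Refine {A,B,C,D,F,G,I} on symbol 0: members go to different blocks, giving {B,D,F,I} and {A,C,G}.
The partition is now stable with 3 blocks: {B,D,F,I} | {E,H} | {A,C,G}.
The equivalence class containing E is {E,H}, of size 2.

2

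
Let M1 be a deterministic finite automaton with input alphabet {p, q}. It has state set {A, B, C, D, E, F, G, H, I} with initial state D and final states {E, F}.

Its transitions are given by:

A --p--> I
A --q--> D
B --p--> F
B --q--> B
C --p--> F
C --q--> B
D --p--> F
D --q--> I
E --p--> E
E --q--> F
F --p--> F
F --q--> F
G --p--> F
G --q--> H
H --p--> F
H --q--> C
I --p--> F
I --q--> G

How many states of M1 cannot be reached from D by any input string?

BFS from D reaches {B, C, D, F, G, H, I}; the 2 state(s) A, E are never visited.

2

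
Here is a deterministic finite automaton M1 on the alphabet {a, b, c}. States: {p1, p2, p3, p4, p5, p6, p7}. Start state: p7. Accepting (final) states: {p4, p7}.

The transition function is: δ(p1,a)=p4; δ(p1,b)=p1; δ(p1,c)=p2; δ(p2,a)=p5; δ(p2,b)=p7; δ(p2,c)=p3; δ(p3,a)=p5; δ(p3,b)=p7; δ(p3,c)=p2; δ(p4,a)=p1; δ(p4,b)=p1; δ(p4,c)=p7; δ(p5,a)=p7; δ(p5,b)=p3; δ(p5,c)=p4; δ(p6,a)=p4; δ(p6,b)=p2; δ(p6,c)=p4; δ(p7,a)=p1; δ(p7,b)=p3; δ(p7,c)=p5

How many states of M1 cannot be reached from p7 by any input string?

1

No path from p7 leads to p6; the other 6 states are all reachable.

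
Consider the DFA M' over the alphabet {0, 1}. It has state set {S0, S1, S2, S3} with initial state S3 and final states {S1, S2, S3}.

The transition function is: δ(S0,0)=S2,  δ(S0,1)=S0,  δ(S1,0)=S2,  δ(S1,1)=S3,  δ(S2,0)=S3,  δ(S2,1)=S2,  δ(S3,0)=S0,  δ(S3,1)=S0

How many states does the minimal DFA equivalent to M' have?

3

First remove the unreachable states {S1}; 3 states remain.
Start with accepting vs non-accepting: {S2,S3} | {S0}.
Refine {S2,S3} on symbol 0: members go to different blocks, giving {S2} and {S3}.
No further refinement is possible. Final partition (3 blocks): {S2} | {S0} | {S3}.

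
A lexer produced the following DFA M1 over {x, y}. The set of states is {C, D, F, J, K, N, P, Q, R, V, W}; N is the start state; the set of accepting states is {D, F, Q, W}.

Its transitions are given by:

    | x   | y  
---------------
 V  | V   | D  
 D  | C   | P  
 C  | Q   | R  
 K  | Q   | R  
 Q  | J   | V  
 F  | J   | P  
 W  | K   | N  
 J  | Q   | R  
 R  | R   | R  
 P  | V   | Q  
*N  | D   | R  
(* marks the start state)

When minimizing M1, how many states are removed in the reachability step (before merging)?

Starting at N and following transitions, the reachable set is {C, D, J, N, P, Q, R, V}. That leaves F, K, W unreachable — 3 in total.

3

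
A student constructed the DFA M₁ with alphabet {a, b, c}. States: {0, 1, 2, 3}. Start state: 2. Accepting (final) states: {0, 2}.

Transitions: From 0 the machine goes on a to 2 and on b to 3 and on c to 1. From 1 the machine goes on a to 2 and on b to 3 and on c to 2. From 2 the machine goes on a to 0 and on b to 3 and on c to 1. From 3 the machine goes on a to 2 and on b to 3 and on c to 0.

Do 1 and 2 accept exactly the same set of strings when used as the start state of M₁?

No

All states are reachable from the start state.
Start with accepting vs non-accepting: {0,2} | {1,3}.
The partition is now stable with 2 blocks: {0,2} | {1,3}.
1 and 2 end up in different blocks, so they are distinguishable. For instance, the string 'ε' is accepted from only 2.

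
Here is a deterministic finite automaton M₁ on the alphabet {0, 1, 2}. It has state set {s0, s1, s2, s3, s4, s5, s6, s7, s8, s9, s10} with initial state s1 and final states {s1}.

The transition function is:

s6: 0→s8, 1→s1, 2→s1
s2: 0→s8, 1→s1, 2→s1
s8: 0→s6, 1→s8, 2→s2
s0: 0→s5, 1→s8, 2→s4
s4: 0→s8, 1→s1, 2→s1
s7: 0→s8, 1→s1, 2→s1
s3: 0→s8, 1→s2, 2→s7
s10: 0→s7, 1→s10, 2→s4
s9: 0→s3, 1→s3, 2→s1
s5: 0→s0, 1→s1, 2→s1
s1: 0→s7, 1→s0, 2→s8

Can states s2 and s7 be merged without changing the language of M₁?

Yes

States {s3,s9,s10} cannot be reached from the start state, so discard them.
P0 = {s1} | {s0,s2,s4,s5,s6,s7,s8}.
Split {s0,s2,s4,s5,s6,s7,s8} by δ(·,1) → {s2,s4,s5,s6,s7} and {s0,s8}.
Stable partition: {s1} | {s2,s4,s5,s6,s7} | {s0,s8} — 3 equivalence classes.
s2 and s7 lie in the same block of the stable partition, so they are equivalent — no string distinguishes them.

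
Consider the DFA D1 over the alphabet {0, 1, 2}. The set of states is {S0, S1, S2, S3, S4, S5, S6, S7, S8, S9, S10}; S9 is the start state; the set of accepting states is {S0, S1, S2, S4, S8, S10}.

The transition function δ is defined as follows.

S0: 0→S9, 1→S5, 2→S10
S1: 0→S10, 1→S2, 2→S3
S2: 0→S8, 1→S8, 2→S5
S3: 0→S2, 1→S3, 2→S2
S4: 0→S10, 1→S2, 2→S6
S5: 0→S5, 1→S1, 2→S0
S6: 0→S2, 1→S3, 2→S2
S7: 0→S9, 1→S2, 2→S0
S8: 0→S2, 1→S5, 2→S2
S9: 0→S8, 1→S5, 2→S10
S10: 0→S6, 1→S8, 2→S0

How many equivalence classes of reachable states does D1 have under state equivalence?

First remove the unreachable states {S4,S7}; 9 states remain.
P0 = {S0,S1,S2,S8,S10} | {S3,S5,S6,S9}.
On input 0, block {S0,S1,S2,S8,S10} splits into {S1,S2,S8} and {S0,S10}.
On input 0, block {S1,S2,S8} splits into {S2,S8} and {S1}.
On input 1, block {S2,S8} splits into {S2} and {S8}.
Split {S3,S5,S6,S9} by δ(·,0) → {S3,S6} and {S5} and {S9}.
Refine {S0,S10} on symbol 0: members go to different blocks, giving {S0} and {S10}.
The partition is now stable with 8 blocks: {S2} | {S3,S6} | {S0} | {S1} | {S8} | {S5} | {S9} | {S10}.

8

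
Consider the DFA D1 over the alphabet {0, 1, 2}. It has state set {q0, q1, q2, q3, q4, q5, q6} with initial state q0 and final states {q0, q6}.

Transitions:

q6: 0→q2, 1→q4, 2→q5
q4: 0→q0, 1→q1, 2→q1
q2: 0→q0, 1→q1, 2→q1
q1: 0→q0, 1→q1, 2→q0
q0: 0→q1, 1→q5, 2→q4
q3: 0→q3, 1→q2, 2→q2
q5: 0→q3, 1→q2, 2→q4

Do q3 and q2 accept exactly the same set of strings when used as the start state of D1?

First remove the unreachable states {q6}; 6 states remain.
P0 = {q0} | {q1,q2,q3,q4,q5}.
Split {q1,q2,q3,q4,q5} by δ(·,0) → {q1,q2,q4} and {q3,q5}.
Split {q1,q2,q4} by δ(·,2) → {q2,q4} and {q1}.
The partition is now stable with 4 blocks: {q0} | {q2,q4} | {q3,q5} | {q1}.
q3 and q2 end up in different blocks, so they are distinguishable. For instance, the string '0' is accepted from only q2.

No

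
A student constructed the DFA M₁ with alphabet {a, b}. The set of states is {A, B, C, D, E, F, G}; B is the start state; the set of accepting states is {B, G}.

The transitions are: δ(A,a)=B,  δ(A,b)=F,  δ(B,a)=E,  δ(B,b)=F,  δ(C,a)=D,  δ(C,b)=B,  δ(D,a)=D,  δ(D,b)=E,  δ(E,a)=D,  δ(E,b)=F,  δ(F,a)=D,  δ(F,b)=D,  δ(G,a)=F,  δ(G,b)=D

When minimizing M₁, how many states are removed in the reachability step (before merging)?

No path from B leads to A, C, G; the other 4 states are all reachable.

3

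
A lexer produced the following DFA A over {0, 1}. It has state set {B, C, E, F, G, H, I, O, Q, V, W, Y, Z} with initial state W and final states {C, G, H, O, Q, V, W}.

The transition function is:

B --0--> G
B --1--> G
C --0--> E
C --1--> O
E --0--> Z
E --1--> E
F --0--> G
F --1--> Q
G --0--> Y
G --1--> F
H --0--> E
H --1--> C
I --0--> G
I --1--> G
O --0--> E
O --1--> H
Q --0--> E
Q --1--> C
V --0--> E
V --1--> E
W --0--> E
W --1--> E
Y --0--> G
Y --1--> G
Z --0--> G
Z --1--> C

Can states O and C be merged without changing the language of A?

First remove the unreachable states {B,I,V}; 10 states remain.
Initial partition by acceptance: {C,G,H,O,Q,W} | {E,F,Y,Z}.
On input 1, block {C,G,H,O,Q,W} splits into {C,H,O,Q} and {G,W}.
Refine {E,F,Y,Z} on symbol 0: members go to different blocks, giving {F,Y,Z} and {E}.
On input 1, block {F,Y,Z} splits into {F,Z} and {Y}.
Refine {G,W} on symbol 0: members go to different blocks, giving {G} and {W}.
Stable partition: {C,H,O,Q} | {F,Z} | {G} | {E} | {Y} | {W} — 6 equivalence classes.
O and C lie in the same block of the stable partition, so they are equivalent — no string distinguishes them.

Yes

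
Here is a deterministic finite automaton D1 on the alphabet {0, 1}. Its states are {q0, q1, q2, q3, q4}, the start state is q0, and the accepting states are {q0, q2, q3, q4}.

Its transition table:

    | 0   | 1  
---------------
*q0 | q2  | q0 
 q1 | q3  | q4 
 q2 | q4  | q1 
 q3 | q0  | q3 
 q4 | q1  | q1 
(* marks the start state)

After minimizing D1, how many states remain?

5

All states are reachable from the start state.
P0 = {q0,q2,q3,q4} | {q1}.
On input 0, block {q0,q2,q3,q4} splits into {q0,q2,q3} and {q4}.
Refine {q0,q2,q3} on symbol 0: members go to different blocks, giving {q0,q3} and {q2}.
On input 0, block {q0,q3} splits into {q0} and {q3}.
The partition is now stable with 5 blocks: {q0} | {q1} | {q4} | {q2} | {q3}.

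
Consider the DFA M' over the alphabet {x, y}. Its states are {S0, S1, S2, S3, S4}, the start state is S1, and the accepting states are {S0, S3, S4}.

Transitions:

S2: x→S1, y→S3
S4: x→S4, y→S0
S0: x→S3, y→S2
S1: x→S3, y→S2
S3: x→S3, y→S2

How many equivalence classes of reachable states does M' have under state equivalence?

3

First remove the unreachable states {S0,S4}; 3 states remain.
P0 = {S3} | {S1,S2}.
Refine {S1,S2} on symbol x: members go to different blocks, giving {S1} and {S2}.
The partition is now stable with 3 blocks: {S3} | {S1} | {S2}.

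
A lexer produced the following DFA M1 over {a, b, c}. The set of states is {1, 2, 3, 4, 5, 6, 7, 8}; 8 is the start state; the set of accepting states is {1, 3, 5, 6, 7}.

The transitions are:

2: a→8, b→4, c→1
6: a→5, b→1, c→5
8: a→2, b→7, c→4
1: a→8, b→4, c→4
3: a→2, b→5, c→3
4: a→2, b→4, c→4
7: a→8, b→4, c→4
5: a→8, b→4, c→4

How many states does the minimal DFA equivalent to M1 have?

4

Reachable states from the start: {1,2,4,7,8}. Unreachable: {3,5,6} — drop them.
Start with accepting vs non-accepting: {1,7} | {2,4,8}.
On input b, block {2,4,8} splits into {2,4} and {8}.
Split {2,4} by δ(·,a) → {2} and {4}.
No further refinement is possible. Final partition (4 blocks): {1,7} | {2} | {8} | {4}.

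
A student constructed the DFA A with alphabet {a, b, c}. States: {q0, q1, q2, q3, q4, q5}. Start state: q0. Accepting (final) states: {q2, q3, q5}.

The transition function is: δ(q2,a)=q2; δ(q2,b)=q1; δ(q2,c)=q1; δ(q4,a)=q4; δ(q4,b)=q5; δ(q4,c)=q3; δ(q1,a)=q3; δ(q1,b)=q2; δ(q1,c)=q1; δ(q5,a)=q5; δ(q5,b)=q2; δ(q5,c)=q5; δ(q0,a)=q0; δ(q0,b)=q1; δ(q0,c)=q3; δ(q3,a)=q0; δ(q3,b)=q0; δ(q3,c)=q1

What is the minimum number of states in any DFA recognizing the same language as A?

States {q4,q5} cannot be reached from the start state, so discard them.
Start with accepting vs non-accepting: {q2,q3} | {q0,q1}.
On input a, block {q2,q3} splits into {q2} and {q3}.
Split {q0,q1} by δ(·,a) → {q0} and {q1}.
The partition is now stable with 4 blocks: {q2} | {q0} | {q3} | {q1}.

4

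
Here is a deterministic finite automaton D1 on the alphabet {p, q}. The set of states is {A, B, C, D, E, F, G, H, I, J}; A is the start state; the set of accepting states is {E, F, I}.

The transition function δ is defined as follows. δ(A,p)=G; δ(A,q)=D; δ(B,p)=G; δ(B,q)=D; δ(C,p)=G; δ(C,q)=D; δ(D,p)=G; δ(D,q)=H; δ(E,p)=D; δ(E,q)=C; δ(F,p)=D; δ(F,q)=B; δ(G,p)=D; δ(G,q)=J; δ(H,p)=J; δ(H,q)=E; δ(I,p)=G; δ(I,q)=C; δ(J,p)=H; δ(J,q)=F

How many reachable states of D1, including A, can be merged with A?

States {I} cannot be reached from the start state, so discard them.
Initial partition by acceptance: {E,F} | {A,B,C,D,G,H,J}.
Split {A,B,C,D,G,H,J} by δ(·,q) → {A,B,C,D,G} and {H,J}.
On input q, block {A,B,C,D,G} splits into {A,B,C} and {D,G}.
Stable partition: {E,F} | {A,B,C} | {H,J} | {D,G} — 4 equivalence classes.
State A belongs to the block {A,B,C}, which has 3 states.

3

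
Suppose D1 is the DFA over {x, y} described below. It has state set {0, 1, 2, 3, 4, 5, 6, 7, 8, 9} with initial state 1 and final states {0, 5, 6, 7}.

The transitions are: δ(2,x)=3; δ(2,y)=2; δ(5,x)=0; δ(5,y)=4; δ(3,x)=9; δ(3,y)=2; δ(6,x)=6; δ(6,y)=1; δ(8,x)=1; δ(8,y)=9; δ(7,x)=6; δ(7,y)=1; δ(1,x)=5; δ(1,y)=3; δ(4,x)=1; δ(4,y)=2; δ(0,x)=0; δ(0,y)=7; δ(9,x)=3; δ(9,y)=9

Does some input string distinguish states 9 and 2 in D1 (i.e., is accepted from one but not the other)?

No

First remove the unreachable states {8}; 9 states remain.
P0 = {0,5,6,7} | {1,2,3,4,9}.
Refine {0,5,6,7} on symbol y: members go to different blocks, giving {5,6,7} and {0}.
Split {5,6,7} by δ(·,x) → {6,7} and {5}.
Split {1,2,3,4,9} by δ(·,x) → {2,3,4,9} and {1}.
Refine {2,3,4,9} on symbol x: members go to different blocks, giving {2,3,9} and {4}.
No further refinement is possible. Final partition (6 blocks): {6,7} | {2,3,9} | {0} | {5} | {1} | {4}.
9 and 2 lie in the same block of the stable partition, so they are equivalent — no string distinguishes them.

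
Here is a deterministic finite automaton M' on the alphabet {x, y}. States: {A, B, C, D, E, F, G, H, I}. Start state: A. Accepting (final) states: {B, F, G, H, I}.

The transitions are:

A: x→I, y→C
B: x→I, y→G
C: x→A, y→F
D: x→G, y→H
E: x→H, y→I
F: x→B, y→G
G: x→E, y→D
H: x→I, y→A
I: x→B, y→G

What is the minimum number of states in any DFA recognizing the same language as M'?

Every state is reachable, so we keep all 9.
P0 = {B,F,G,H,I} | {A,C,D,E}.
Refine {B,F,G,H,I} on symbol x: members go to different blocks, giving {B,F,H,I} and {G}.
On input y, block {B,F,H,I} splits into {B,F,I} and {H}.
Split {A,C,D,E} by δ(·,x) → {A} and {C} and {D} and {E}.
The partition is now stable with 7 blocks: {B,F,I} | {A} | {G} | {H} | {C} | {D} | {E}.

7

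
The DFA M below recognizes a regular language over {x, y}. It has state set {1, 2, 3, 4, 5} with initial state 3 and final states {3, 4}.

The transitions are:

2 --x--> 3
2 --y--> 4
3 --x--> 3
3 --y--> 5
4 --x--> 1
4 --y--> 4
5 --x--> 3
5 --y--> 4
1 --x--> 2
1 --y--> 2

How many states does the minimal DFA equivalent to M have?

4

Every state is reachable, so we keep all 5.
P0 = {3,4} | {1,2,5}.
On input x, block {3,4} splits into {3} and {4}.
Refine {1,2,5} on symbol x: members go to different blocks, giving {2,5} and {1}.
No further refinement is possible. Final partition (4 blocks): {3} | {2,5} | {4} | {1}.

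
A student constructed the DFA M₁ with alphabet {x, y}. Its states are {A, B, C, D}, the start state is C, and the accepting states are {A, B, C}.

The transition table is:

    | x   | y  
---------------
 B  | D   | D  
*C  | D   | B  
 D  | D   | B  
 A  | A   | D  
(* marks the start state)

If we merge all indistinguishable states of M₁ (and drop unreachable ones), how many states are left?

States {A} cannot be reached from the start state, so discard them.
Start with accepting vs non-accepting: {B,C} | {D}.
On input y, block {B,C} splits into {B} and {C}.
Stable partition: {B} | {D} | {C} — 3 equivalence classes.

3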